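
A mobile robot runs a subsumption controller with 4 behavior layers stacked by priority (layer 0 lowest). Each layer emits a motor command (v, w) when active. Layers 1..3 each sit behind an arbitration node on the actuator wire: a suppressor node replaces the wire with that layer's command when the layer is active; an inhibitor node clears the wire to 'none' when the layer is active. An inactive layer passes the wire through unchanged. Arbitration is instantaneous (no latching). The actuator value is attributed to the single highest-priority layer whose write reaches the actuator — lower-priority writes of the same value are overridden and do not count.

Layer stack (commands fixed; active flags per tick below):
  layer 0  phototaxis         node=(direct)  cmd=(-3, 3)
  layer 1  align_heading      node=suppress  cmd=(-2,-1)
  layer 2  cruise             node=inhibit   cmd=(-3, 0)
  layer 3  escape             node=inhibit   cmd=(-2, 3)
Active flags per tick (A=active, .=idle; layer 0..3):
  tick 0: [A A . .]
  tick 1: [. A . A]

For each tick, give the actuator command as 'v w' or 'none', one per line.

-2 -1
none

tick 0:
  L0 phototaxis: active, feeds wire = (-3, 3)
  L1 align_heading: active, suppressor → wire = (-2, -1)
  L2 cruise: idle → wire stays (-2, -1)
  L3 escape: idle → wire stays (-2, -1)
  actuator = (-2, -1)
tick 1:
  L0 phototaxis: idle → wire = none
  L1 align_heading: active, suppressor → wire = (-2, -1)
  L2 cruise: idle → wire stays (-2, -1)
  L3 escape: active, inhibitor → wire = none
  actuator = none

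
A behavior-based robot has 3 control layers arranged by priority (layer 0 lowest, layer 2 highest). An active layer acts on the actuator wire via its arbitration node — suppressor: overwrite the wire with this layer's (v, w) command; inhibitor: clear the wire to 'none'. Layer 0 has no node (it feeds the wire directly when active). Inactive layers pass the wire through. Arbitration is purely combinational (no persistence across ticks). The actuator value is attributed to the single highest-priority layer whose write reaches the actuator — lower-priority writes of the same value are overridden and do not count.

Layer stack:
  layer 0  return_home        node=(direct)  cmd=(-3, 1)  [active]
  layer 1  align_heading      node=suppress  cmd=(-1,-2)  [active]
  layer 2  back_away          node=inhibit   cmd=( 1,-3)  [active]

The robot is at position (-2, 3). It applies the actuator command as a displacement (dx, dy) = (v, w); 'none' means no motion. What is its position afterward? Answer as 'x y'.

L0 return_home: active, feeds wire = (-3, 1)
L1 align_heading: active, suppressor → wire = (-1, -2)
L2 back_away: active, inhibitor → wire = none
actuator = none
position: (-2, 3) + none = (-2, 3)

-2 3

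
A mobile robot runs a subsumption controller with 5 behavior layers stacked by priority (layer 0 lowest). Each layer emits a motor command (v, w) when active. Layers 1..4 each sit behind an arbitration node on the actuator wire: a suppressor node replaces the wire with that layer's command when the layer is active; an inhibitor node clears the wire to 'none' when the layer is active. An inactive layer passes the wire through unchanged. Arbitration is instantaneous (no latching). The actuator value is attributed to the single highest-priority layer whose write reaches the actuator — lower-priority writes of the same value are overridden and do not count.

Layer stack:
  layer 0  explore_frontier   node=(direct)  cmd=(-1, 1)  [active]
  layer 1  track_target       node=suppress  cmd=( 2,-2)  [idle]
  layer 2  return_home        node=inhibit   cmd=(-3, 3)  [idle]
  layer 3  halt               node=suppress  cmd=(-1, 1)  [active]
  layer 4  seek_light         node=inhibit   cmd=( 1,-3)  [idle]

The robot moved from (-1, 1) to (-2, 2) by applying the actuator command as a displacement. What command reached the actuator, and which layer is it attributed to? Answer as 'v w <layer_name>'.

displacement = (-2, 2) − (-1, 1) = (-1, 1)
L0 explore_frontier: active, feeds wire = (-1, 1)
L1 track_target: idle → wire stays (-1, 1)
L2 return_home: idle → wire stays (-1, 1)
L3 halt: active, suppressor → wire = (-1, 1)
L4 seek_light: idle → wire stays (-1, 1)
actuator = (-1, 1) — from layer 3 (halt)

-1 1 halt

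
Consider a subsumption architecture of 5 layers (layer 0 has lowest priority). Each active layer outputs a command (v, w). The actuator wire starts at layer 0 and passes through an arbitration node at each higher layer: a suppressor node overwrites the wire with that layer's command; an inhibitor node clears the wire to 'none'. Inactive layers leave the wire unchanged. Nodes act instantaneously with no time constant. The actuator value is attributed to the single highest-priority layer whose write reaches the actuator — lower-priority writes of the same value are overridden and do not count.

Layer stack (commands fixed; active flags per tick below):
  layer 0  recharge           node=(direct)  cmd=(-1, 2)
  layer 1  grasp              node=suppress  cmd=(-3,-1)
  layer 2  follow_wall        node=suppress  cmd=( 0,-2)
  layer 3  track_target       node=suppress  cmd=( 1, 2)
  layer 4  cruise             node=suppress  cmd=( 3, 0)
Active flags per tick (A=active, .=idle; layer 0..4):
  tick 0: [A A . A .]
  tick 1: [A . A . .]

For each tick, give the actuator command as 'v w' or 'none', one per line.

tick 0:
  [0] recharge on; wire := (-1, 2)
  [1] grasp on (suppress); wire := (-3, -1)
  [2] follow_wall off; pass (-3, -1)
  [3] track_target on (suppress); wire := (1, 2)
  [4] cruise off; pass (1, 2)
  output (1, 2)
tick 1:
  [0] recharge on; wire := (-1, 2)
  [1] grasp off; pass (-1, 2)
  [2] follow_wall on (suppress); wire := (0, -2)
  [3] track_target off; pass (0, -2)
  [4] cruise off; pass (0, -2)
  output (0, -2)

1 2
0 -2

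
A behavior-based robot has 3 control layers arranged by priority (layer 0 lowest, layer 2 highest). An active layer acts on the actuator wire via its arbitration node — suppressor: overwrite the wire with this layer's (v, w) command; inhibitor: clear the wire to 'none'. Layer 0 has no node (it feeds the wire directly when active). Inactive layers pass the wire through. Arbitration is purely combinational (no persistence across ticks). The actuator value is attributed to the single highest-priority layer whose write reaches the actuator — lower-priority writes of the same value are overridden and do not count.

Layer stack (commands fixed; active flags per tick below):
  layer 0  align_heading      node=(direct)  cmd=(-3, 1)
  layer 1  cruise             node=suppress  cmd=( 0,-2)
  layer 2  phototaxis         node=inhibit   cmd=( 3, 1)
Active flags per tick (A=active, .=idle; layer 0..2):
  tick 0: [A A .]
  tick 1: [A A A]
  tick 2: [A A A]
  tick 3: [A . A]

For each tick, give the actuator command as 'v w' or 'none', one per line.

0 -2
none
none
none

tick 0:
  [0] align_heading on; wire := (-3, 1)
  [1] cruise on (suppress); wire := (0, -2)
  [2] phototaxis off; pass (0, -2)
  output (0, -2)
tick 1:
  [0] align_heading on; wire := (-3, 1)
  [1] cruise on (suppress); wire := (0, -2)
  [2] phototaxis on (inhibit); wire := none
  output none
tick 2:
  [0] align_heading on; wire := (-3, 1)
  [1] cruise on (suppress); wire := (0, -2)
  [2] phototaxis on (inhibit); wire := none
  output none
tick 3:
  [0] align_heading on; wire := (-3, 1)
  [1] cruise off; pass (-3, 1)
  [2] phototaxis on (inhibit); wire := none
  output none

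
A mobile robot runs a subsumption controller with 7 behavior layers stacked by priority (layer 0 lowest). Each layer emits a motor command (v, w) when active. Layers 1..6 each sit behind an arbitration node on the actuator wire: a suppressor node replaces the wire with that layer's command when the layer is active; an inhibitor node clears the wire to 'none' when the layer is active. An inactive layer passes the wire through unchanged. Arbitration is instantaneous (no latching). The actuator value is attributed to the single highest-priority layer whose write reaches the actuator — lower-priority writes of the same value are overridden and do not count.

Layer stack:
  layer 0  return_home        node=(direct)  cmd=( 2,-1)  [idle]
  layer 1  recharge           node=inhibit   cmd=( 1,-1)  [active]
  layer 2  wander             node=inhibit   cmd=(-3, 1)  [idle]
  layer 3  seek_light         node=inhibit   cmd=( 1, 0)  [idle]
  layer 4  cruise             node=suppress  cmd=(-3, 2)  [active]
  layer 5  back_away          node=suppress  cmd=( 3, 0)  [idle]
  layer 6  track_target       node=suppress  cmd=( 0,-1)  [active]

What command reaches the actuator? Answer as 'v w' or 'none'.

L0 return_home: idle → wire = none
L1 recharge: active, inhibitor → wire = none
L2 wander: idle → wire stays none
L3 seek_light: idle → wire stays none
L4 cruise: active, suppressor → wire = (-3, 2)
L5 back_away: idle → wire stays (-3, 2)
L6 track_target: active, suppressor → wire = (0, -1)
actuator = (0, -1)

0 -1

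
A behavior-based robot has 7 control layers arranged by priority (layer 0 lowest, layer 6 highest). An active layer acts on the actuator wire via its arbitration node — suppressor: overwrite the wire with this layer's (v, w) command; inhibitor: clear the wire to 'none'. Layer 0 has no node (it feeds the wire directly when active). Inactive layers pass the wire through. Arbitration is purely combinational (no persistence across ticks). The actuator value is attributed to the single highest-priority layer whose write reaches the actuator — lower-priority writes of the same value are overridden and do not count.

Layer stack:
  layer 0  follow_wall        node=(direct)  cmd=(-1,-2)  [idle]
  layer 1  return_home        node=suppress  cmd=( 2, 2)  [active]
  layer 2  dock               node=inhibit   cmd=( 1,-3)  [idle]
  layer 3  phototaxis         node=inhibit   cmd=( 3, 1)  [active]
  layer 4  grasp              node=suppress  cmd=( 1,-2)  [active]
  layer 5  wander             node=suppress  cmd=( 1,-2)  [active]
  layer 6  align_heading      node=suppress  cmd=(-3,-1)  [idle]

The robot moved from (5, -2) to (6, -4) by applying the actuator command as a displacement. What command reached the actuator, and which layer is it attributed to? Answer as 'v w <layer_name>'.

displacement = (6, -4) − (5, -2) = (1, -2)
L0 follow_wall: idle → wire = none
L1 return_home: active, suppressor → wire = (2, 2)
L2 dock: idle → wire stays (2, 2)
L3 phototaxis: active, inhibitor → wire = none
L4 grasp: active, suppressor → wire = (1, -2)
L5 wander: active, suppressor → wire = (1, -2)
L6 align_heading: idle → wire stays (1, -2)
actuator = (1, -2) — from layer 5 (wander)

1 -2 wander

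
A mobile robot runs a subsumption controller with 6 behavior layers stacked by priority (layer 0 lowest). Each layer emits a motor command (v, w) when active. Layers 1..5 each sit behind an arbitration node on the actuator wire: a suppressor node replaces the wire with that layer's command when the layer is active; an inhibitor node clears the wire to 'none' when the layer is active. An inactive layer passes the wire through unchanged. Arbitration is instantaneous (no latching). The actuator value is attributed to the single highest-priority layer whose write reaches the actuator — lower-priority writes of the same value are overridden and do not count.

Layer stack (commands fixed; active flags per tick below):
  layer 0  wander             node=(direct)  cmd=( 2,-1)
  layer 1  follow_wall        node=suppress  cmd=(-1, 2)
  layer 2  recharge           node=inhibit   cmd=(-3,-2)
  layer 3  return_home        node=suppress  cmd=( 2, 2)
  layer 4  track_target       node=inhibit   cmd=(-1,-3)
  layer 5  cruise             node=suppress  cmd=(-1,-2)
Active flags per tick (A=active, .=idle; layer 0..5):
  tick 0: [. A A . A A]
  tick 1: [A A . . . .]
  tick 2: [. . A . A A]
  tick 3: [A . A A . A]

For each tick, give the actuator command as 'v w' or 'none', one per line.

tick 0:
  [0] wander off; wire := none
  [1] follow_wall on (suppress); wire := (-1, 2)
  [2] recharge on (inhibit); wire := none
  [3] return_home off; pass none
  [4] track_target on (inhibit); wire := none
  [5] cruise on (suppress); wire := (-1, -2)
  output (-1, -2)
tick 1:
  [0] wander on; wire := (2, -1)
  [1] follow_wall on (suppress); wire := (-1, 2)
  [2] recharge off; pass (-1, 2)
  [3] return_home off; pass (-1, 2)
  [4] track_target off; pass (-1, 2)
  [5] cruise off; pass (-1, 2)
  output (-1, 2)
tick 2:
  [0] wander off; wire := none
  [1] follow_wall off; pass none
  [2] recharge on (inhibit); wire := none
  [3] return_home off; pass none
  [4] track_target on (inhibit); wire := none
  [5] cruise on (suppress); wire := (-1, -2)
  output (-1, -2)
tick 3:
  [0] wander on; wire := (2, -1)
  [1] follow_wall off; pass (2, -1)
  [2] recharge on (inhibit); wire := none
  [3] return_home on (suppress); wire := (2, 2)
  [4] track_target off; pass (2, 2)
  [5] cruise on (suppress); wire := (-1, -2)
  output (-1, -2)

-1 -2
-1 2
-1 -2
-1 -2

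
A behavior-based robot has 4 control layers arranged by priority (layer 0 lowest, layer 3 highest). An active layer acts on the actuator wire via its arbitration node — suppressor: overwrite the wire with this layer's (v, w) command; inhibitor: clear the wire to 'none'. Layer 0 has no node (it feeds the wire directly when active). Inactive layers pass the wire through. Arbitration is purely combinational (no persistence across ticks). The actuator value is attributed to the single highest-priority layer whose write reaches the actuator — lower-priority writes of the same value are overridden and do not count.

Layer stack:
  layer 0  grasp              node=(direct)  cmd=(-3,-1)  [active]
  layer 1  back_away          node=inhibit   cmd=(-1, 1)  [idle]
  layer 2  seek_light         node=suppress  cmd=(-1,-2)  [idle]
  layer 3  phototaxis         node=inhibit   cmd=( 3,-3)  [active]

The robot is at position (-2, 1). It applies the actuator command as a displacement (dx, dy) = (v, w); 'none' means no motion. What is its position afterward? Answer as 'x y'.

layer 0 (grasp) active — direct: (-3, -1)
layer 1 (back_away) idle — unchanged: (-3, -1)
layer 2 (seek_light) idle — unchanged: (-3, -1)
layer 3 (phototaxis) active — inhibits: none
→ actuator none
position: (-2, 1) + none = (-2, 1)

-2 1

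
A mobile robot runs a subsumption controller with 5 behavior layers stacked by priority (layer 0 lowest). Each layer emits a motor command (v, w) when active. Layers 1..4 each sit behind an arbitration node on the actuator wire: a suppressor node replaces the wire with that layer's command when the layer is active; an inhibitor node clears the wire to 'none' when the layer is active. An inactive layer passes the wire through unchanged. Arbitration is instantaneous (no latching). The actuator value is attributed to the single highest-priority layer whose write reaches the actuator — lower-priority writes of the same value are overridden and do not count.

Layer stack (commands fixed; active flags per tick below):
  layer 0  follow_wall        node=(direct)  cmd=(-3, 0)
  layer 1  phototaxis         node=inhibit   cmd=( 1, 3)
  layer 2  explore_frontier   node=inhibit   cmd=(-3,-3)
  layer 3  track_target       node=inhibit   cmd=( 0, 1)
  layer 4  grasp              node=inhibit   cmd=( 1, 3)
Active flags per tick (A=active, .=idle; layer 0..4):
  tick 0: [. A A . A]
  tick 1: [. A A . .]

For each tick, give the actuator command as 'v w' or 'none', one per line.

none
none

tick 0:
  layer 0 (follow_wall) idle — none
  layer 1 (phototaxis) active — inhibits: none
  layer 2 (explore_frontier) active — inhibits: none
  layer 3 (track_target) idle — unchanged: none
  layer 4 (grasp) active — inhibits: none
  → actuator none
tick 1:
  layer 0 (follow_wall) idle — none
  layer 1 (phototaxis) active — inhibits: none
  layer 2 (explore_frontier) active — inhibits: none
  layer 3 (track_target) idle — unchanged: none
  layer 4 (grasp) idle — unchanged: none
  → actuator none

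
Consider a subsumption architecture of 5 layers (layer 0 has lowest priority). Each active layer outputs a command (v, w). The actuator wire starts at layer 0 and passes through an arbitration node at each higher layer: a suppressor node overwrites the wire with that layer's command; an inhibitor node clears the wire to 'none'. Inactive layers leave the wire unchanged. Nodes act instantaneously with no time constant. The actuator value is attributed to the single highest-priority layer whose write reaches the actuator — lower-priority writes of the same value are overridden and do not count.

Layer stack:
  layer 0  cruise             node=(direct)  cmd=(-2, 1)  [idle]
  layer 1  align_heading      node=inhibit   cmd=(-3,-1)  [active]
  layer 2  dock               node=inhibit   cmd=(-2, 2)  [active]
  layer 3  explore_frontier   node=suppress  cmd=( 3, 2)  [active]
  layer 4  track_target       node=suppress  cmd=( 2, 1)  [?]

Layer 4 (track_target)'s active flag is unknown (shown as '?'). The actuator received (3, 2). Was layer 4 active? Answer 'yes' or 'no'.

no

If layer 4 is active=yes:
  actuator would be (2, 1)
If layer 4 is active=no:
  actuator would be (3, 2)
Observed (3, 2), so layer 4 was idle.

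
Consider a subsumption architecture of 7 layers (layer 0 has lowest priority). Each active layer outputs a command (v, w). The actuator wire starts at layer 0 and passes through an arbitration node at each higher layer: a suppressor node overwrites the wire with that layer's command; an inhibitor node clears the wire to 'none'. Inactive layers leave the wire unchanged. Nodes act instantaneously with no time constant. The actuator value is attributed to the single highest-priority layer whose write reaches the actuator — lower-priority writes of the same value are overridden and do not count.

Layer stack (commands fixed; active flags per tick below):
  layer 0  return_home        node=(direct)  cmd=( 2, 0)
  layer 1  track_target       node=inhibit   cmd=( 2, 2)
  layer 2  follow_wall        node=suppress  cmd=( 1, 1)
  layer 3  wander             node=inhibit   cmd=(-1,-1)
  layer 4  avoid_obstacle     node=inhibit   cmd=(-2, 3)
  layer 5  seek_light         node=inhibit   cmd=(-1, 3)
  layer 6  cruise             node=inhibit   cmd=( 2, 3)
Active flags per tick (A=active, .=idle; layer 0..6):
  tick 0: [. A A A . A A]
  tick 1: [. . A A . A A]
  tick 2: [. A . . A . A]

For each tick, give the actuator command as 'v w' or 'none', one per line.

tick 0:
  [0] return_home off; wire := none
  [1] track_target on (inhibit); wire := none
  [2] follow_wall on (suppress); wire := (1, 1)
  [3] wander on (inhibit); wire := none
  [4] avoid_obstacle off; pass none
  [5] seek_light on (inhibit); wire := none
  [6] cruise on (inhibit); wire := none
  output none
tick 1:
  [0] return_home off; wire := none
  [1] track_target off; pass none
  [2] follow_wall on (suppress); wire := (1, 1)
  [3] wander on (inhibit); wire := none
  [4] avoid_obstacle off; pass none
  [5] seek_light on (inhibit); wire := none
  [6] cruise on (inhibit); wire := none
  output none
tick 2:
  [0] return_home off; wire := none
  [1] track_target on (inhibit); wire := none
  [2] follow_wall off; pass none
  [3] wander off; pass none
  [4] avoid_obstacle on (inhibit); wire := none
  [5] seek_light off; pass none
  [6] cruise on (inhibit); wire := none
  output none

none
none
none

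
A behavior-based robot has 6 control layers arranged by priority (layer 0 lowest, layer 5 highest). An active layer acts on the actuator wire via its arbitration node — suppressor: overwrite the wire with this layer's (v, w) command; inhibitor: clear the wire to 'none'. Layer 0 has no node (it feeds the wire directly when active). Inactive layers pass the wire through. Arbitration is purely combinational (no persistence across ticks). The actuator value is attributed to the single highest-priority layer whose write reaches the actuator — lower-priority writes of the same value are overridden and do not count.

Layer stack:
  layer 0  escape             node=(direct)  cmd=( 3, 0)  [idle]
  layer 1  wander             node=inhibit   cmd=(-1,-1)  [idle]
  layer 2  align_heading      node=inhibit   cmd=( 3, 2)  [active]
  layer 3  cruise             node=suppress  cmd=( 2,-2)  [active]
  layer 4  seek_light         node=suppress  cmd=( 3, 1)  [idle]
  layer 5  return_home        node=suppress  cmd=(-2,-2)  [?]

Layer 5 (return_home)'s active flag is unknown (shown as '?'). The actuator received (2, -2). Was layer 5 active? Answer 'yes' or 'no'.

If layer 5 is active=yes:
  actuator would be (-2, -2)
If layer 5 is active=no:
  actuator would be (2, -2)
Observed (2, -2), so layer 5 was idle.

no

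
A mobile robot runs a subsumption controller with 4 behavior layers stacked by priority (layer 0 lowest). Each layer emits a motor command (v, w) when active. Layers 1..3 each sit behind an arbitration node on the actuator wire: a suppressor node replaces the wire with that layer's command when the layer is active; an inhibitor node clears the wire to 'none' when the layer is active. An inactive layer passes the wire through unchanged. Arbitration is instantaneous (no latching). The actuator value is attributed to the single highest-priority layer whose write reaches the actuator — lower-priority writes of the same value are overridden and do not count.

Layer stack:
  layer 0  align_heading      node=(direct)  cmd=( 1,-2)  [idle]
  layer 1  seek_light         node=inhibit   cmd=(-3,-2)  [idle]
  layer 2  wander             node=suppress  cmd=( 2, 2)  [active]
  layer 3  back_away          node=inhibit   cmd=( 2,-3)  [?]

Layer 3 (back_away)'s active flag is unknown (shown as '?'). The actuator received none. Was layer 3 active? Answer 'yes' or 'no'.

yes

If layer 3 is active=yes:
  actuator would be none
If layer 3 is active=no:
  actuator would be (2, 2)
Observed none, so layer 3 was active.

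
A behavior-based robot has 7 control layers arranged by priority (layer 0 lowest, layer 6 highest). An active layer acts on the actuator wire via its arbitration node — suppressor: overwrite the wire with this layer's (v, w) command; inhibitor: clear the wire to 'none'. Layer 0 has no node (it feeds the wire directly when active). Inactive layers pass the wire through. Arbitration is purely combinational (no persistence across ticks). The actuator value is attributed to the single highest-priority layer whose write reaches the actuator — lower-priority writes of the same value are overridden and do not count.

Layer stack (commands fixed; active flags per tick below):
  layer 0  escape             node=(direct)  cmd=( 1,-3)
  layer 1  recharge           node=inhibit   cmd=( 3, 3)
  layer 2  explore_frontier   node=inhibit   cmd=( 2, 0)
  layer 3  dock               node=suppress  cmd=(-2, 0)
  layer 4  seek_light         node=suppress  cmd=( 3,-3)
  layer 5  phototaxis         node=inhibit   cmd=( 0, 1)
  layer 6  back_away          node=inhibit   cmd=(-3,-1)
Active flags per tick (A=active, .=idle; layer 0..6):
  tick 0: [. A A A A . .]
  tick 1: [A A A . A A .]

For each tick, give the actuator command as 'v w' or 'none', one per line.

tick 0:
  L0 escape: idle → wire = none
  L1 recharge: active, inhibitor → wire = none
  L2 explore_frontier: active, inhibitor → wire = none
  L3 dock: active, suppressor → wire = (-2, 0)
  L4 seek_light: active, suppressor → wire = (3, -3)
  L5 phototaxis: idle → wire stays (3, -3)
  L6 back_away: idle → wire stays (3, -3)
  actuator = (3, -3)
tick 1:
  L0 escape: active, feeds wire = (1, -3)
  L1 recharge: active, inhibitor → wire = none
  L2 explore_frontier: active, inhibitor → wire = none
  L3 dock: idle → wire stays none
  L4 seek_light: active, suppressor → wire = (3, -3)
  L5 phototaxis: active, inhibitor → wire = none
  L6 back_away: idle → wire stays none
  actuator = none

3 -3
none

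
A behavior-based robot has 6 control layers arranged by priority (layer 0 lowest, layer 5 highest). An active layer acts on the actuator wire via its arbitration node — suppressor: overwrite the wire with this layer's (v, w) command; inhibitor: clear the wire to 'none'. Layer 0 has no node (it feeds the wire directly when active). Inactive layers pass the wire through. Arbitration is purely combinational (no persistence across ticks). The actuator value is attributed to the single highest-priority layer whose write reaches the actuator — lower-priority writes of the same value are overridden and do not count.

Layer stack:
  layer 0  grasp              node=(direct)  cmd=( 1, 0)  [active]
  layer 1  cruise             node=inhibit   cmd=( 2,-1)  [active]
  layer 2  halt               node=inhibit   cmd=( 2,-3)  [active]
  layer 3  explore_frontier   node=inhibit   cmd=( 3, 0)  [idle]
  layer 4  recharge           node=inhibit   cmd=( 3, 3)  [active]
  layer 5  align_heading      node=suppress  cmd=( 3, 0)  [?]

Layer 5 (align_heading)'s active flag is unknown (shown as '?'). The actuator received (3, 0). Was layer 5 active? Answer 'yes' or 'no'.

If layer 5 is active=yes:
  actuator would be (3, 0)
If layer 5 is active=no:
  actuator would be none
Observed (3, 0), so layer 5 was active.

yes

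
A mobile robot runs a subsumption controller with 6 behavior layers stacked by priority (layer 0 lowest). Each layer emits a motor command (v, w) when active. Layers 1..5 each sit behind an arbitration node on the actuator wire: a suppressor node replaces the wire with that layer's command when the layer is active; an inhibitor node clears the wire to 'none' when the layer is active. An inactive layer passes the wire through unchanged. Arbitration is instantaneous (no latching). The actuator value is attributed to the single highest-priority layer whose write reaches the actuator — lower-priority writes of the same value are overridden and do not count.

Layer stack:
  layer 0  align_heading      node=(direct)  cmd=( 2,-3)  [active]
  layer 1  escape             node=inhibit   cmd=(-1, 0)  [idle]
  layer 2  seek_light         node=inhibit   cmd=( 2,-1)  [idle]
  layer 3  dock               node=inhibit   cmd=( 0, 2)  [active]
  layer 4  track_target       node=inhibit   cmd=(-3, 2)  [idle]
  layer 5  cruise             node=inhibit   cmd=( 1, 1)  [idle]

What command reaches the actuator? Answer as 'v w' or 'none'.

L0 align_heading: active, feeds wire = (2, -3)
L1 escape: idle → wire stays (2, -3)
L2 seek_light: idle → wire stays (2, -3)
L3 dock: active, inhibitor → wire = none
L4 track_target: idle → wire stays none
L5 cruise: idle → wire stays none
actuator = none

none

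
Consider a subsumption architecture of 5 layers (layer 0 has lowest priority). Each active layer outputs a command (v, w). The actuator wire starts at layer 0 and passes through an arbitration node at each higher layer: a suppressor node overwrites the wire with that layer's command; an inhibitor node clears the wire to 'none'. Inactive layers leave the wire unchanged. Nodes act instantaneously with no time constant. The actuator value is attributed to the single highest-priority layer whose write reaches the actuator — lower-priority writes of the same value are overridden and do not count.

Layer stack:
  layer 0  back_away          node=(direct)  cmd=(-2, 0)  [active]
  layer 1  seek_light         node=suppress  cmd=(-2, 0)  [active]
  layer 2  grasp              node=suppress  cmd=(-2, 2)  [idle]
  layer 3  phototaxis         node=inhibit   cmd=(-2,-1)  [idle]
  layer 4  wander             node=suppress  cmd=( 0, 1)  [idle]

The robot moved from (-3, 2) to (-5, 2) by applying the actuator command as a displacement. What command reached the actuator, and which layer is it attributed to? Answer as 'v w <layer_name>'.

displacement = (-5, 2) − (-3, 2) = (-2, 0)
layer 0 (back_away) active — direct: (-2, 0)
layer 1 (seek_light) active — suppresses: (-2, 0)
layer 2 (grasp) idle — unchanged: (-2, 0)
layer 3 (phototaxis) idle — unchanged: (-2, 0)
layer 4 (wander) idle — unchanged: (-2, 0)
→ actuator (-2, 0) — from layer 1 (seek_light)

-2 0 seek_light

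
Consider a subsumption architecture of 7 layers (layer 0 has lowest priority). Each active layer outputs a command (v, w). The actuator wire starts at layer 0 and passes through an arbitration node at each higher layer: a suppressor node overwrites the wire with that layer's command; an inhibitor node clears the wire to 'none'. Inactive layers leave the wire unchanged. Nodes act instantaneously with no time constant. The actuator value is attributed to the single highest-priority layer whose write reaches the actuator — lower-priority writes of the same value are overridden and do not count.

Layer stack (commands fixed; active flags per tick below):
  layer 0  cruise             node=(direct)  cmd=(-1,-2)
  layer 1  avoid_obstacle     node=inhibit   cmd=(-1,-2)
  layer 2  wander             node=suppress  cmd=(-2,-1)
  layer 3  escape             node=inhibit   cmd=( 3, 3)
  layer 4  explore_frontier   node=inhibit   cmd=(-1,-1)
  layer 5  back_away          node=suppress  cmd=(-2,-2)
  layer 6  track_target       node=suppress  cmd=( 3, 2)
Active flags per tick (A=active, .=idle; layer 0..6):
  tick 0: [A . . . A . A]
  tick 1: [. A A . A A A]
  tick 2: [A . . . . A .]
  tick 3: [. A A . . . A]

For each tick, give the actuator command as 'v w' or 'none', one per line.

tick 0:
  layer 0 (cruise) active — direct: (-1, -2)
  layer 1 (avoid_obstacle) idle — unchanged: (-1, -2)
  layer 2 (wander) idle — unchanged: (-1, -2)
  layer 3 (escape) idle — unchanged: (-1, -2)
  layer 4 (explore_frontier) active — inhibits: none
  layer 5 (back_away) idle — unchanged: none
  layer 6 (track_target) active — suppresses: (3, 2)
  → actuator (3, 2)
tick 1:
  layer 0 (cruise) idle — none
  layer 1 (avoid_obstacle) active — inhibits: none
  layer 2 (wander) active — suppresses: (-2, -1)
  layer 3 (escape) idle — unchanged: (-2, -1)
  layer 4 (explore_frontier) active — inhibits: none
  layer 5 (back_away) active — suppresses: (-2, -2)
  layer 6 (track_target) active — suppresses: (3, 2)
  → actuator (3, 2)
tick 2:
  layer 0 (cruise) active — direct: (-1, -2)
  layer 1 (avoid_obstacle) idle — unchanged: (-1, -2)
  layer 2 (wander) idle — unchanged: (-1, -2)
  layer 3 (escape) idle — unchanged: (-1, -2)
  layer 4 (explore_frontier) idle — unchanged: (-1, -2)
  layer 5 (back_away) active — suppresses: (-2, -2)
  layer 6 (track_target) idle — unchanged: (-2, -2)
  → actuator (-2, -2)
tick 3:
  layer 0 (cruise) idle — none
  layer 1 (avoid_obstacle) active — inhibits: none
  layer 2 (wander) active — suppresses: (-2, -1)
  layer 3 (escape) idle — unchanged: (-2, -1)
  layer 4 (explore_frontier) idle — unchanged: (-2, -1)
  layer 5 (back_away) idle — unchanged: (-2, -1)
  layer 6 (track_target) active — suppresses: (3, 2)
  → actuator (3, 2)

3 2
3 2
-2 -2
3 2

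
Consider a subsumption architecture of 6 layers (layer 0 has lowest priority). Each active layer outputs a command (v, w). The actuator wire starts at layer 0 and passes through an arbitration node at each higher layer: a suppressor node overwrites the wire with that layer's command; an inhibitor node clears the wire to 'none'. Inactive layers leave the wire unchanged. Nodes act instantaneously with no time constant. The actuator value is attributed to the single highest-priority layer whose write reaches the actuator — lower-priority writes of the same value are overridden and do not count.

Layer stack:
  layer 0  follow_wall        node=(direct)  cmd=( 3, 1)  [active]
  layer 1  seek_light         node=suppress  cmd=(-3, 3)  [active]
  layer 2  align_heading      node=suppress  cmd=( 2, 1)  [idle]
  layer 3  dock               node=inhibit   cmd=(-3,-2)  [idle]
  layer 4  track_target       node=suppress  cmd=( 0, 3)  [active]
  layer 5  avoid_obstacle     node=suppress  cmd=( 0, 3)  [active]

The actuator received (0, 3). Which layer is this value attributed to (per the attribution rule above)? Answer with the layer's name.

[0] follow_wall on; wire := (3, 1)
[1] seek_light on (suppress); wire := (-3, 3)
[2] align_heading off; pass (-3, 3)
[3] dock off; pass (-3, 3)
[4] track_target on (suppress); wire := (0, 3)
[5] avoid_obstacle on (suppress); wire := (0, 3)
output (0, 3)
last writer: layer 5 = avoid_obstacle

avoid_obstacle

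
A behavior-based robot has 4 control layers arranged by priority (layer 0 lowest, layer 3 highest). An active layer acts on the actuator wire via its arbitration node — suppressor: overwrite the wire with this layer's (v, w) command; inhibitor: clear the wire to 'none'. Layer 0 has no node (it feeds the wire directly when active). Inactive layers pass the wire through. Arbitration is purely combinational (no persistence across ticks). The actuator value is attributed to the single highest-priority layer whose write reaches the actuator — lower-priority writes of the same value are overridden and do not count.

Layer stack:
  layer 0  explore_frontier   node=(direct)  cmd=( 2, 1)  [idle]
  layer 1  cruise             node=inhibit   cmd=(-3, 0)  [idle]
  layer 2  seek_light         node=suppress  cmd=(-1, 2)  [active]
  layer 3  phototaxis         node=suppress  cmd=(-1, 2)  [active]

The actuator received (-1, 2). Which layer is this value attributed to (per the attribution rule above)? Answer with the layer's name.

phototaxis

L0 explore_frontier: idle → wire = none
L1 cruise: idle → wire stays none
L2 seek_light: active, suppressor → wire = (-1, 2)
L3 phototaxis: active, suppressor → wire = (-1, 2)
actuator = (-1, 2)
last writer: layer 3 = phototaxis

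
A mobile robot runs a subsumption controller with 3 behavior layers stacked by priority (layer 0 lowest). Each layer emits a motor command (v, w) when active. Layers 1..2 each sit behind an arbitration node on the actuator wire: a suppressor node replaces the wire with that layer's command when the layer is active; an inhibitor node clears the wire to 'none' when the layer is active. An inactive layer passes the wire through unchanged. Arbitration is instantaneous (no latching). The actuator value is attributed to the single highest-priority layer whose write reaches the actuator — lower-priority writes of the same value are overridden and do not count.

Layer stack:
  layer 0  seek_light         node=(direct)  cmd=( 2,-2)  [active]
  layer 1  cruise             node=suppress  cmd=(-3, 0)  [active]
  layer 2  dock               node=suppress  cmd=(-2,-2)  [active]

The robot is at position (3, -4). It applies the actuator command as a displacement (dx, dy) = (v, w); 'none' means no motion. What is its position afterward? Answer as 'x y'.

1 -6

layer 0 (seek_light) active — direct: (2, -2)
layer 1 (cruise) active — suppresses: (-3, 0)
layer 2 (dock) active — suppresses: (-2, -2)
→ actuator (-2, -2)
position: (3, -4) + (-2, -2) = (1, -6)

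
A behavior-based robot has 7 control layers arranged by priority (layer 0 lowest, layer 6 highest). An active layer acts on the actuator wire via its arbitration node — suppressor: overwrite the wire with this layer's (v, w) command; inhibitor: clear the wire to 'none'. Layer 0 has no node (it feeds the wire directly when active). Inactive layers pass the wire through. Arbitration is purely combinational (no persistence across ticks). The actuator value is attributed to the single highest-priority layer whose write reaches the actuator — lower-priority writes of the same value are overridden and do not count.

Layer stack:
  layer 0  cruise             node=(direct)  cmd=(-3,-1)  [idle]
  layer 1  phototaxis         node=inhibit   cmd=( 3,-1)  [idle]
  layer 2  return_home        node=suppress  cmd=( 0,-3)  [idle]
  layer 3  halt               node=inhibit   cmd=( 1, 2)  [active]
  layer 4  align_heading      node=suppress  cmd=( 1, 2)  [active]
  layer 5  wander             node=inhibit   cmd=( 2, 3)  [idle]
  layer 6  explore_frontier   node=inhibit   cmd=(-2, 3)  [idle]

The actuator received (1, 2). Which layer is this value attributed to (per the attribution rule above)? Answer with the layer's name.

align_heading

L0 cruise: idle → wire = none
L1 phototaxis: idle → wire stays none
L2 return_home: idle → wire stays none
L3 halt: active, inhibitor → wire = none
L4 align_heading: active, suppressor → wire = (1, 2)
L5 wander: idle → wire stays (1, 2)
L6 explore_frontier: idle → wire stays (1, 2)
actuator = (1, 2)
last writer: layer 4 = align_heading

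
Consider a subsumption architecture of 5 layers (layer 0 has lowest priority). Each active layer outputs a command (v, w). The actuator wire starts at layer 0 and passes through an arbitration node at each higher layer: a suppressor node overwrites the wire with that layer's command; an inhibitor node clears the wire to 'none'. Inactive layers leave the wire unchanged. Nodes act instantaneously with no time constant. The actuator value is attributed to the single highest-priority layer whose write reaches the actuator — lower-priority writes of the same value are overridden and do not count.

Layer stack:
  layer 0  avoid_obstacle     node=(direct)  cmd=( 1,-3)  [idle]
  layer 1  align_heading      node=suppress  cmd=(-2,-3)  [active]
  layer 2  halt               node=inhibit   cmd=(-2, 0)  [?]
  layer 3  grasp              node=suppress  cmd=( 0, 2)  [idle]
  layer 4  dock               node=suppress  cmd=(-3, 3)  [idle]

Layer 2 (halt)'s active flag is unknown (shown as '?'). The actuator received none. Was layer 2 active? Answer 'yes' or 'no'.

yes

If layer 2 is active=yes:
  actuator would be none
If layer 2 is active=no:
  actuator would be (-2, -3)
Observed none, so layer 2 was active.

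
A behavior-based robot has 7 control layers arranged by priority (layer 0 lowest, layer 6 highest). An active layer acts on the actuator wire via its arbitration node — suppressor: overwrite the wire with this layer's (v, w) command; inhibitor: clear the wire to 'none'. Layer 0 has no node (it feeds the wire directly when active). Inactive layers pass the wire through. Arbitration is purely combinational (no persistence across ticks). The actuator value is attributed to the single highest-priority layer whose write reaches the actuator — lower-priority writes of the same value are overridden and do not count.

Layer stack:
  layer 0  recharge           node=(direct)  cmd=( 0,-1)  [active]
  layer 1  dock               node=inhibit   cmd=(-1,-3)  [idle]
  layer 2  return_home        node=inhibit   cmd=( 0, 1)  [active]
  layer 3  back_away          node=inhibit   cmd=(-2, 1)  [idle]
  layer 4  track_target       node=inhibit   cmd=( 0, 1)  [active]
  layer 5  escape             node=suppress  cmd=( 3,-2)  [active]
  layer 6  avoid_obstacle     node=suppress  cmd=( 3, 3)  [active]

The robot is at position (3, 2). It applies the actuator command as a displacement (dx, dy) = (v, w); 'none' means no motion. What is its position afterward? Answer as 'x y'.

6 5

[0] recharge on; wire := (0, -1)
[1] dock off; pass (0, -1)
[2] return_home on (inhibit); wire := none
[3] back_away off; pass none
[4] track_target on (inhibit); wire := none
[5] escape on (suppress); wire := (3, -2)
[6] avoid_obstacle on (suppress); wire := (3, 3)
output (3, 3)
position: (3, 2) + (3, 3) = (6, 5)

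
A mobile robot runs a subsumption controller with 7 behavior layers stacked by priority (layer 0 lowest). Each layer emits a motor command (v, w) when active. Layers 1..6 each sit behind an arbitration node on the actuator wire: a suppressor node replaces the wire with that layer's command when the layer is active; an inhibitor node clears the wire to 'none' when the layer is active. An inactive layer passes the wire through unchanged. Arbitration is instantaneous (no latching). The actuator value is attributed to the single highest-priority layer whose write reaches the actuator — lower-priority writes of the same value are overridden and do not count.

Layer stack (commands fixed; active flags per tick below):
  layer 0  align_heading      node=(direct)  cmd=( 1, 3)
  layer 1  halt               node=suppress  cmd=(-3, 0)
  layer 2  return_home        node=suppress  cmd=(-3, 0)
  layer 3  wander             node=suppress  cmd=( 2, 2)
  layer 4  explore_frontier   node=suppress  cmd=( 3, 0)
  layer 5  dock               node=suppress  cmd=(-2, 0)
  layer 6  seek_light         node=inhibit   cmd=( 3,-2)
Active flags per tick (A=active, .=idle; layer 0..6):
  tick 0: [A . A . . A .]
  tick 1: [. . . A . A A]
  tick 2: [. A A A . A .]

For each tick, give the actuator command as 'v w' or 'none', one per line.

-2 0
none
-2 0

tick 0:
  L0 align_heading: active, feeds wire = (1, 3)
  L1 halt: idle → wire stays (1, 3)
  L2 return_home: active, suppressor → wire = (-3, 0)
  L3 wander: idle → wire stays (-3, 0)
  L4 explore_frontier: idle → wire stays (-3, 0)
  L5 dock: active, suppressor → wire = (-2, 0)
  L6 seek_light: idle → wire stays (-2, 0)
  actuator = (-2, 0)
tick 1:
  L0 align_heading: idle → wire = none
  L1 halt: idle → wire stays none
  L2 return_home: idle → wire stays none
  L3 wander: active, suppressor → wire = (2, 2)
  L4 explore_frontier: idle → wire stays (2, 2)
  L5 dock: active, suppressor → wire = (-2, 0)
  L6 seek_light: active, inhibitor → wire = none
  actuator = none
tick 2:
  L0 align_heading: idle → wire = none
  L1 halt: active, suppressor → wire = (-3, 0)
  L2 return_home: active, suppressor → wire = (-3, 0)
  L3 wander: active, suppressor → wire = (2, 2)
  L4 explore_frontier: idle → wire stays (2, 2)
  L5 dock: active, suppressor → wire = (-2, 0)
  L6 seek_light: idle → wire stays (-2, 0)
  actuator = (-2, 0)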